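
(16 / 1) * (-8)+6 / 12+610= 965 / 2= 482.50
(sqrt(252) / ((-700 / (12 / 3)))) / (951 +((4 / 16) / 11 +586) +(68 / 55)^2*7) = -2904*sqrt(7) / 131092129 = -0.00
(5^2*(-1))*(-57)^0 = -25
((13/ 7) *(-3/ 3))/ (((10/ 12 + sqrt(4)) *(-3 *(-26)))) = -1/ 119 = -0.01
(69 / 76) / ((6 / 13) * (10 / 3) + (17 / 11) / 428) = 1055769 / 1793239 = 0.59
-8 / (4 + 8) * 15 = -10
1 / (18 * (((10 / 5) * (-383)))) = -0.00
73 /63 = 1.16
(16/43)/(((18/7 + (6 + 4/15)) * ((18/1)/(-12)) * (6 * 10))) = -0.00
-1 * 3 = -3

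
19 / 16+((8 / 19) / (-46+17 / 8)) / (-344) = 5448701 / 4588272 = 1.19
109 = 109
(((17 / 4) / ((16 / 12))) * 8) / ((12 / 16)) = 34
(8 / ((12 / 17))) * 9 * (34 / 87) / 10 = 578 / 145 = 3.99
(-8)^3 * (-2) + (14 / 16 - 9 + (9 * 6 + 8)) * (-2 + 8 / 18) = 33847 / 36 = 940.19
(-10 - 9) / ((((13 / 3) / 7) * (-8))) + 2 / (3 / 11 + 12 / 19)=118883 / 19656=6.05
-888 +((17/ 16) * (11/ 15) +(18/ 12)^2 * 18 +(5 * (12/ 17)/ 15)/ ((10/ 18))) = -3452893/ 4080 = -846.30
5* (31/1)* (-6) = -930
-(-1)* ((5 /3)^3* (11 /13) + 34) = 13309 /351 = 37.92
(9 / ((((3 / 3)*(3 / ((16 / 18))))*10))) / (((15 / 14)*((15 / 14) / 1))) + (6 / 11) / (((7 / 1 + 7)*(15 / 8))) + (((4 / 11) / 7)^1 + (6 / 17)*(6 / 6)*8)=1974508 / 631125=3.13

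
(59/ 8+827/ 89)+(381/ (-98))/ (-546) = 52937559/ 3174808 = 16.67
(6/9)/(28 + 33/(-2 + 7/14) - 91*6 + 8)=-1/798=-0.00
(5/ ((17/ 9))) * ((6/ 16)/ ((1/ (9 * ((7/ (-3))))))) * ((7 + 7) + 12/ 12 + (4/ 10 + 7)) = -7938/ 17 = -466.94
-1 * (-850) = 850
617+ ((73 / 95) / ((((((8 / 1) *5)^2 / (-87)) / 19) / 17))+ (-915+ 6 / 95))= -47337773 / 152000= -311.43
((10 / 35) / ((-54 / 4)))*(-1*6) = 0.13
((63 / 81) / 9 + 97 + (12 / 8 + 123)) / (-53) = -35897 / 8586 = -4.18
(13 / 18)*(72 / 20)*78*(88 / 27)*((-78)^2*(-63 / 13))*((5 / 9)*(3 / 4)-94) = 9118885776 / 5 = 1823777155.20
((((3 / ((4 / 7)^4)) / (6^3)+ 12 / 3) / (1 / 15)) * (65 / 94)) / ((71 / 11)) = 272161175 / 41005056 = 6.64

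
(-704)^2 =495616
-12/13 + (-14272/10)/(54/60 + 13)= -187204/1807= -103.60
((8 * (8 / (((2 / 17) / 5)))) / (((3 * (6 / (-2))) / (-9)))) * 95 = 258400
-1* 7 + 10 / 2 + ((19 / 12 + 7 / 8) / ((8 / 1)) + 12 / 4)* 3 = 507 / 64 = 7.92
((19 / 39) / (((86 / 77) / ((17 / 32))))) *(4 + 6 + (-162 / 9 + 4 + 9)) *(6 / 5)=24871 / 17888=1.39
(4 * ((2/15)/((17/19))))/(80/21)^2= 2793/68000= 0.04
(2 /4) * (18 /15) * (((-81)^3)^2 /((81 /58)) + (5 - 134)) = 606700485387 /5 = 121340097077.40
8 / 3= 2.67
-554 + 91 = -463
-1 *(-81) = 81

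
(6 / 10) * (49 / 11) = 147 / 55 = 2.67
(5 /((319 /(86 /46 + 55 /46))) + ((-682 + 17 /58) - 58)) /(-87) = 1808959 /212773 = 8.50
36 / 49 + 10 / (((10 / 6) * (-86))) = 1401 / 2107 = 0.66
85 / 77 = 1.10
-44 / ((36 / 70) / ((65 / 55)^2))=-11830 / 99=-119.49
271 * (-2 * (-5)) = 2710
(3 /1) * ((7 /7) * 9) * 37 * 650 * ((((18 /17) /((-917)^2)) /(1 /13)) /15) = 10129860 /14295113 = 0.71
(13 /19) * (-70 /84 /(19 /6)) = -65 /361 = -0.18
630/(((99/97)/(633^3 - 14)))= 1722189275170/11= 156562661379.09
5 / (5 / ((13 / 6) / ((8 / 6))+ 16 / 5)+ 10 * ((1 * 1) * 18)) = 193 / 6988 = 0.03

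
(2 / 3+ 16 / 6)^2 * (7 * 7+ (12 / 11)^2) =607300 / 1089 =557.67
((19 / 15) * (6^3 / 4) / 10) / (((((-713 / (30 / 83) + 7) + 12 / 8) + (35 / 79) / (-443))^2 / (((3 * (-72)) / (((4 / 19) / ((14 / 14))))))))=-5357231499366 / 2944959494085361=-0.00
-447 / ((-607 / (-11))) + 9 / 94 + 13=285019 / 57058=5.00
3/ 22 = 0.14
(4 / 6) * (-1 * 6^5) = -5184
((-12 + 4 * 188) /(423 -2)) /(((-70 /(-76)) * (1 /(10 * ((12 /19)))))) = 35520 /2947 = 12.05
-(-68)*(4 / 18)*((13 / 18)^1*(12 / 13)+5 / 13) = 5576 / 351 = 15.89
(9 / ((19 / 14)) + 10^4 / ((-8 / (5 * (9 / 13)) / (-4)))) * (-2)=-8553276 / 247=-34628.65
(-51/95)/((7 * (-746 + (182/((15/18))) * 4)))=-51/84854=-0.00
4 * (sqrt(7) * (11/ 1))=44 * sqrt(7)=116.41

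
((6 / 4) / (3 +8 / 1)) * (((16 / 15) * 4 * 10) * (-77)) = -448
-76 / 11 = -6.91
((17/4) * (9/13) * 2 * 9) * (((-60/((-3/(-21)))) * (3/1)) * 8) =-6940080/13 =-533852.31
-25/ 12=-2.08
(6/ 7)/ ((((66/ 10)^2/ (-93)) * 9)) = -1550/ 7623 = -0.20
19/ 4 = 4.75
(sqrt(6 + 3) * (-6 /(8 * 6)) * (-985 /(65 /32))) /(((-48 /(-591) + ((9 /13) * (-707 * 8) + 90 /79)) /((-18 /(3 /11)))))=1214100756 /395986015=3.07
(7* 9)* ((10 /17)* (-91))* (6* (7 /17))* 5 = -12039300 /289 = -41658.48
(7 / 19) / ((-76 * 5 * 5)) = -7 / 36100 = -0.00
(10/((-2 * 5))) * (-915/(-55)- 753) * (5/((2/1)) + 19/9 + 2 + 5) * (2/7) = 17100/7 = 2442.86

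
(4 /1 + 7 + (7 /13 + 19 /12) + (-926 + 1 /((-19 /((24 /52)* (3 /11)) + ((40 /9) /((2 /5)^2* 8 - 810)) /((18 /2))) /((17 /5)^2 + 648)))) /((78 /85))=-15032883127186849 /15039427576680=-999.56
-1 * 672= -672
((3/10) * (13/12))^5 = 371293/102400000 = 0.00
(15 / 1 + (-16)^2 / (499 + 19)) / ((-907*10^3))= -4013 / 234913000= -0.00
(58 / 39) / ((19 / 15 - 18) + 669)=145 / 63596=0.00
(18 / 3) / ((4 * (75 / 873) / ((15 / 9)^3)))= 485 / 6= 80.83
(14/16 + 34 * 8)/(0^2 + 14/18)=350.84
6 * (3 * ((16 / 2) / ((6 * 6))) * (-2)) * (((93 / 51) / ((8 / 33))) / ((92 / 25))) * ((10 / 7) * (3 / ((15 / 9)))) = -230175 / 5474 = -42.05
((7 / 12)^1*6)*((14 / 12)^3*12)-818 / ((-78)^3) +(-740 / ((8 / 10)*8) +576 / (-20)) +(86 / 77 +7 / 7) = -13814493571 / 182702520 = -75.61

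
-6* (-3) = 18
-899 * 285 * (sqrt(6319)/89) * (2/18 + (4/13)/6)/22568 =-52345 * sqrt(6319)/2526888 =-1.65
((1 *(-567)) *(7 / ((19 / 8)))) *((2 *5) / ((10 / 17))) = -539784 / 19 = -28409.68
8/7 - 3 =-13/7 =-1.86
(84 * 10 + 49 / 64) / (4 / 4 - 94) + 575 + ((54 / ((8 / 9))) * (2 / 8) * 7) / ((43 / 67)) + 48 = 199530065 / 255936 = 779.61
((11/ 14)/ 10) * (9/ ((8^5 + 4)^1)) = 0.00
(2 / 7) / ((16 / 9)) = 0.16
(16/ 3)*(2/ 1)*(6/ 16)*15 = 60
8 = 8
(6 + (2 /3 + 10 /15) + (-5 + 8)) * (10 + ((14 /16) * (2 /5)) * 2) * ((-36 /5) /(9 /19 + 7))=-189069 /1775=-106.52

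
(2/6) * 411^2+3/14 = 56307.21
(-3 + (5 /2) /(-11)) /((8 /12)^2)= -639 /88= -7.26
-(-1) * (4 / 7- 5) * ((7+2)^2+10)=-403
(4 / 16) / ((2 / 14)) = 7 / 4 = 1.75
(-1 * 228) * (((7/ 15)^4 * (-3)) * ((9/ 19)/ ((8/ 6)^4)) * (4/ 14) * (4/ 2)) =27783/ 10000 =2.78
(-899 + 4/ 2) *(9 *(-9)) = 72657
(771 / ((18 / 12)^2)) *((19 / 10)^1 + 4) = 30326 / 15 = 2021.73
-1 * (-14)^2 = -196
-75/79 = -0.95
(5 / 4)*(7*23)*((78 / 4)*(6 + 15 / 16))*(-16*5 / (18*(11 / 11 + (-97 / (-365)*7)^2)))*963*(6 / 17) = -745150902575625 / 80820176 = -9219862.41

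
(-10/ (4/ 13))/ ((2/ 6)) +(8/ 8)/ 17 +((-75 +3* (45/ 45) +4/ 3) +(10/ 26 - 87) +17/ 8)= -252.60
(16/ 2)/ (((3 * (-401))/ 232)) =-1856/ 1203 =-1.54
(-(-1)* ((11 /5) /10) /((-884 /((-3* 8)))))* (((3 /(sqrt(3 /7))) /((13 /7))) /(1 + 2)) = 0.00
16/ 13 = 1.23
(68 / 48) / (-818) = -17 / 9816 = -0.00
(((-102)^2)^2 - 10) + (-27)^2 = 108243935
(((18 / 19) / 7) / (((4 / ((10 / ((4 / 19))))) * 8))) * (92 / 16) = 1035 / 896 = 1.16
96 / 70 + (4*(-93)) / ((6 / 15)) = -32502 / 35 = -928.63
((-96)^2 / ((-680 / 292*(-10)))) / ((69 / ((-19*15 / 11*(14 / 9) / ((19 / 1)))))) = -261632 / 21505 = -12.17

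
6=6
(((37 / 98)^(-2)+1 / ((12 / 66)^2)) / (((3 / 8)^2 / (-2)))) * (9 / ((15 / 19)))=-24814304 / 4107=-6041.95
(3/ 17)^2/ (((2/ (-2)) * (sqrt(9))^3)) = -1/ 867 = -0.00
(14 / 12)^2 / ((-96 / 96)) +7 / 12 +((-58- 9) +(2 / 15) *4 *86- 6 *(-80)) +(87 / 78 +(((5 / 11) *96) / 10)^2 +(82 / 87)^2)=19015288703 / 39686790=479.13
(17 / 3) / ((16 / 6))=17 / 8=2.12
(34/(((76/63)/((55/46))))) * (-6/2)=-176715/1748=-101.10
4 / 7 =0.57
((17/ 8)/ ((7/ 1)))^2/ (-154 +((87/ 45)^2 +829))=65025/ 478917376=0.00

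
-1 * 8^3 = -512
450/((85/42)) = 3780/17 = 222.35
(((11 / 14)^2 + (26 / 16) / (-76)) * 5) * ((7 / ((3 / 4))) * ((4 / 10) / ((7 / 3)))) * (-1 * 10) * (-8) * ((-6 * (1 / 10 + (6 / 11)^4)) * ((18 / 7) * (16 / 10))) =-24194752704 / 13630771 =-1775.01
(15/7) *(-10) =-21.43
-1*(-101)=101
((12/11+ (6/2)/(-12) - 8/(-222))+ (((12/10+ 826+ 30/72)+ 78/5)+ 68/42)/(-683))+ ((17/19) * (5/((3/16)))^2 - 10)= 2082631083893/3327432570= 625.90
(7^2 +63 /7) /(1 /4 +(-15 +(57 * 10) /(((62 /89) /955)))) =0.00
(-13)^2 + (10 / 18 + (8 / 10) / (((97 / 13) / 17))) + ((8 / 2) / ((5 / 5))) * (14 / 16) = 174.88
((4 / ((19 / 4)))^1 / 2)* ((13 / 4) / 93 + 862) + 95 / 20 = 2598989 / 7068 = 367.71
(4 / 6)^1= 2 / 3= 0.67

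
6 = 6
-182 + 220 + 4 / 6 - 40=-4 / 3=-1.33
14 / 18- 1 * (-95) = 862 / 9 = 95.78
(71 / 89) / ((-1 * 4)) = -71 / 356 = -0.20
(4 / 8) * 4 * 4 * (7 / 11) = 56 / 11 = 5.09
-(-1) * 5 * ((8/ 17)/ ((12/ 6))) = 20/ 17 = 1.18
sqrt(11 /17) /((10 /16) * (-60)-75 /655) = -262 * sqrt(187) /167535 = -0.02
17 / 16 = 1.06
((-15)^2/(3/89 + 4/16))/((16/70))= 700875/202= 3469.68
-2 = -2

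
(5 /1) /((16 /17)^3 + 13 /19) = 466735 /141693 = 3.29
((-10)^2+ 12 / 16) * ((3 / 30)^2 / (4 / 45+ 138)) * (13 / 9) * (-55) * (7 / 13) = -2387 / 7648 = -0.31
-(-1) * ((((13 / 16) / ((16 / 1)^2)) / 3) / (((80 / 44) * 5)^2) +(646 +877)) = 187146241573 / 122880000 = 1523.00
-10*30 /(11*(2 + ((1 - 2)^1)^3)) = -300 /11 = -27.27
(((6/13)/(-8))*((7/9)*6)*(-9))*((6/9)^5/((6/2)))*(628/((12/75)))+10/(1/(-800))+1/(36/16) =-7983932/1053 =-7582.08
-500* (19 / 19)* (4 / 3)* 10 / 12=-5000 / 9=-555.56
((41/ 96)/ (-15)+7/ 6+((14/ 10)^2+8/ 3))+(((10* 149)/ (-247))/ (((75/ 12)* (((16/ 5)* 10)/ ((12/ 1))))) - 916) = -1619405851/ 1778400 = -910.60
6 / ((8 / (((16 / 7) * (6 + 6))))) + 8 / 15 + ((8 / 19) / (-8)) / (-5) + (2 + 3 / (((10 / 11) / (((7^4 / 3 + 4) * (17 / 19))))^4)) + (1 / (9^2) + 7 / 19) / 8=126927055622354307899 / 107730000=1178196005034.39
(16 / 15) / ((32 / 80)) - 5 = -7 / 3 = -2.33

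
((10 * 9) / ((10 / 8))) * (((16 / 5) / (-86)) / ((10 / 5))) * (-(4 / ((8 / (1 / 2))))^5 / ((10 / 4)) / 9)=1 / 17200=0.00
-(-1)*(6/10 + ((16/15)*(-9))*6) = -57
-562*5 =-2810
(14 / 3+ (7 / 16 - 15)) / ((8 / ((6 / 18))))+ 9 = 9893 / 1152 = 8.59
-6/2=-3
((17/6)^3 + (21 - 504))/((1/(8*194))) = -19286510/27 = -714315.19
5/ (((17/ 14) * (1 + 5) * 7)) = 5/ 51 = 0.10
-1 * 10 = -10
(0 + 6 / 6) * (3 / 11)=3 / 11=0.27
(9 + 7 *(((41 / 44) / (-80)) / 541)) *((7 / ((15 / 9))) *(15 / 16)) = 1079731359 / 30469120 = 35.44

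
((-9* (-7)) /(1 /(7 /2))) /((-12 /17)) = -2499 /8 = -312.38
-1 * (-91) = 91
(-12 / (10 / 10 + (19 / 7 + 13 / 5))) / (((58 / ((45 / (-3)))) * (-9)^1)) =-350 / 6409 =-0.05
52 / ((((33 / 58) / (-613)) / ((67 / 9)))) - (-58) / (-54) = -123870455 / 297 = -417072.24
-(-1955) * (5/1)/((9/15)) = 48875/3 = 16291.67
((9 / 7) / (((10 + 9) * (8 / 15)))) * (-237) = -30.07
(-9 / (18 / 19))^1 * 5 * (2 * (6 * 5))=-2850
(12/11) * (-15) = -180/11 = -16.36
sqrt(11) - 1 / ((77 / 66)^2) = -36 / 49 + sqrt(11) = 2.58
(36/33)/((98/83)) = 0.92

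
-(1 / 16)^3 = -1 / 4096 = -0.00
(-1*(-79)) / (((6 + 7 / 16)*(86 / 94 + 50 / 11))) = 653488 / 290769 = 2.25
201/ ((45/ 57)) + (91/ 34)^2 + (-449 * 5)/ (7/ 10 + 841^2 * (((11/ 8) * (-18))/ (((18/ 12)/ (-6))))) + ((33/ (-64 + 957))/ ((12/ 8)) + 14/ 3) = 152053924418441081/ 570655676391060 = 266.45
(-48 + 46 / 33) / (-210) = 769 / 3465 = 0.22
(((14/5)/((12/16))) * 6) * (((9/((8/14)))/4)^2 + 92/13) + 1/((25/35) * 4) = 506.16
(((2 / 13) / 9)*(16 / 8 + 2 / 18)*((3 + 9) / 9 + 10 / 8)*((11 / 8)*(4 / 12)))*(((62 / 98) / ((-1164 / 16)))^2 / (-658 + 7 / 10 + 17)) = -3277010 / 649350111624669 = -0.00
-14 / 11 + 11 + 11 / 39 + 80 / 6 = 3338 / 143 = 23.34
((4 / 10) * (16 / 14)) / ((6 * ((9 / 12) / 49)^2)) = 43904 / 135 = 325.21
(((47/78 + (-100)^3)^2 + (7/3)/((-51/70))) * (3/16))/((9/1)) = 103427875355706313/4964544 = 20833308226.44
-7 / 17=-0.41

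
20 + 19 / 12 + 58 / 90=4001 / 180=22.23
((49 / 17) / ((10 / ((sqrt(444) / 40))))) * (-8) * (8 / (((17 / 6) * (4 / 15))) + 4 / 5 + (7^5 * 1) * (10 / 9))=-700438438 * sqrt(111) / 325125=-22697.66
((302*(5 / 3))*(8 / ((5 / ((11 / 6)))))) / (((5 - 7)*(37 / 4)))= -26576 / 333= -79.81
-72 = -72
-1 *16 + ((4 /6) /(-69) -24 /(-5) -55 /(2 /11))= -649379 /2070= -313.71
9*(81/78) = 243/26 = 9.35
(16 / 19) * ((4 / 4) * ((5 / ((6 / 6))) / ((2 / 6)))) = 240 / 19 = 12.63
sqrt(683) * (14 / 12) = 7 * sqrt(683) / 6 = 30.49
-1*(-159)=159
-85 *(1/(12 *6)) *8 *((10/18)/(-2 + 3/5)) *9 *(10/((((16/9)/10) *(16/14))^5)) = 523047533203125/536870912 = 974251.95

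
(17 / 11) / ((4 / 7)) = 119 / 44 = 2.70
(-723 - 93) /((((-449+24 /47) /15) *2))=287640 /21079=13.65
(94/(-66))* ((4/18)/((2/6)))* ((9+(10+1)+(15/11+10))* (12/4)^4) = -291870/121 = -2412.15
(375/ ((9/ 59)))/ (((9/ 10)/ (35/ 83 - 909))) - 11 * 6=-5561782906/ 2241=-2481830.84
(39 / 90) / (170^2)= 13 / 867000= 0.00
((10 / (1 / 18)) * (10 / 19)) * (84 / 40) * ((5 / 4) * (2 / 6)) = 1575 / 19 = 82.89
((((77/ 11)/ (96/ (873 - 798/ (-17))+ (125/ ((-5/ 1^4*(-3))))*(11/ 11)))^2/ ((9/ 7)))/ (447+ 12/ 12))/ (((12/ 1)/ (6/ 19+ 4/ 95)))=461981273/ 12963540132480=0.00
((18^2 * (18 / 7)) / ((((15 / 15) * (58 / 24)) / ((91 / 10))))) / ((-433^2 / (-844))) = 383932224 / 27185905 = 14.12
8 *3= 24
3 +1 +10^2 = 104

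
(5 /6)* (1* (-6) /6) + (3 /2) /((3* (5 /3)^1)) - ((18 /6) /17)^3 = -39709 /73695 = -0.54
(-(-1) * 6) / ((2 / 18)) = 54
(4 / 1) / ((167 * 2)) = 2 / 167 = 0.01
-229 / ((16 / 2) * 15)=-229 / 120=-1.91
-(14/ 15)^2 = -196/ 225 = -0.87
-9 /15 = -3 /5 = -0.60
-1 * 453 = -453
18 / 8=9 / 4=2.25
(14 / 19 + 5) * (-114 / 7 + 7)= -7085 / 133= -53.27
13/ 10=1.30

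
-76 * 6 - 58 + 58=-456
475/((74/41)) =19475/74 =263.18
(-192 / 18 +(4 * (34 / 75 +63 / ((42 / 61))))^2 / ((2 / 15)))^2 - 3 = 144772410283709329 / 140625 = 1029492695350.82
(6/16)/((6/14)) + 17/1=143/8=17.88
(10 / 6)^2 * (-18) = -50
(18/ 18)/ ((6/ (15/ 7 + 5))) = 25/ 21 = 1.19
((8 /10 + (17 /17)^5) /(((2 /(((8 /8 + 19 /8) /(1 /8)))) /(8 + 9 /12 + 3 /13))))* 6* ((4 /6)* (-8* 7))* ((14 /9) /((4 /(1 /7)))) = -2715.78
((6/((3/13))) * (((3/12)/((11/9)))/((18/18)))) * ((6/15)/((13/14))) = 126/55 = 2.29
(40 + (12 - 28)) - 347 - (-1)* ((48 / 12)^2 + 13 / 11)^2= -3362 / 121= -27.79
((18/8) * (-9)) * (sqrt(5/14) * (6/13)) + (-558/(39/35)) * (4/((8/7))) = -22785/13 - 243 * sqrt(70)/364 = -1758.28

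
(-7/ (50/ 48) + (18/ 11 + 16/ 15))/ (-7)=0.57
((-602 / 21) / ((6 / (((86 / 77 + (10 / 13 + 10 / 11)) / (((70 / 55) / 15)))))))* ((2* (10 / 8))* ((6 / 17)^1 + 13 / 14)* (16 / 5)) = -366957700 / 227409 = -1613.65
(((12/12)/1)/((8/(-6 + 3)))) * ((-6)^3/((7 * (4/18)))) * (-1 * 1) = -729/14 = -52.07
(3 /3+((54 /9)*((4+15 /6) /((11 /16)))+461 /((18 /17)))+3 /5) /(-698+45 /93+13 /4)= -30304298 /42614055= -0.71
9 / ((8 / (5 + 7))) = 27 / 2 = 13.50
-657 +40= -617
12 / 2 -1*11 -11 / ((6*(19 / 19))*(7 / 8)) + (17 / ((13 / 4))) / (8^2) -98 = -458699 / 4368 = -105.01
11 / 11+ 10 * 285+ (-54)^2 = 5767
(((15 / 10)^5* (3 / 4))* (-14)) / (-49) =729 / 448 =1.63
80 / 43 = 1.86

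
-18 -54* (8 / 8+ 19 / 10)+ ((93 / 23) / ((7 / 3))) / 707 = -174.60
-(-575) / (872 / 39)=22425 / 872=25.72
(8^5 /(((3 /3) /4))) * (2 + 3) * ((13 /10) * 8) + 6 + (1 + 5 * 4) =6815771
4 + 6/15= 22/5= 4.40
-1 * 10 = -10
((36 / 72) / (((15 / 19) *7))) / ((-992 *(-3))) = 19 / 624960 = 0.00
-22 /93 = -0.24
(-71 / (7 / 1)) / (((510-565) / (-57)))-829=-323212 / 385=-839.51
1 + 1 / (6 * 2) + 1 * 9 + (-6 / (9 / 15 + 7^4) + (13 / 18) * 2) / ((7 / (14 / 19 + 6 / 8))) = 42667391 / 4106736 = 10.39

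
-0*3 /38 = 0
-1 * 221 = -221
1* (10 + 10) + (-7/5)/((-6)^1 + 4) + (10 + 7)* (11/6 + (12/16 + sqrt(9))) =6937/60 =115.62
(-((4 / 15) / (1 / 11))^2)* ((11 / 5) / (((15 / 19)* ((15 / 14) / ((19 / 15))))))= -107629984 / 3796875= -28.35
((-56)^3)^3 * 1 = -5416169448144896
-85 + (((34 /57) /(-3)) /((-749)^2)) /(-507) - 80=-8025122109971 /48637103697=-165.00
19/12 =1.58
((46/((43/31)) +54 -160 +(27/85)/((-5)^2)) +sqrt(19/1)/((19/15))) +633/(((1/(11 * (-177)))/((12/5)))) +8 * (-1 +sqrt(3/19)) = -270283889639/91375 +8 * sqrt(57)/19 +15 * sqrt(19)/19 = -2957956.60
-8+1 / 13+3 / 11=-1094 / 143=-7.65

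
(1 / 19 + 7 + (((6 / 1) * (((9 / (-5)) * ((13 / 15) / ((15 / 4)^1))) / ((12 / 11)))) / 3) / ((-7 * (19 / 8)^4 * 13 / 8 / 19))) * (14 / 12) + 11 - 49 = -229370927 / 7716375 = -29.73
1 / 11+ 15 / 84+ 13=13.27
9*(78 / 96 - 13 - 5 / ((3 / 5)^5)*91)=-22797385 / 432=-52771.72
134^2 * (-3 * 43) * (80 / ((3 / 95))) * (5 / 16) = -1833756500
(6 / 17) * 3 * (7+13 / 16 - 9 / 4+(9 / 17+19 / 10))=97821 / 11560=8.46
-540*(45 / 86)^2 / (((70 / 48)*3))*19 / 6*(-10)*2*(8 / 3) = 73872000 / 12943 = 5707.49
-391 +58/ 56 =-389.96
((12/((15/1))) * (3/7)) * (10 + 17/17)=132/35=3.77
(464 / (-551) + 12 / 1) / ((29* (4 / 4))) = 212 / 551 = 0.38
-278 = -278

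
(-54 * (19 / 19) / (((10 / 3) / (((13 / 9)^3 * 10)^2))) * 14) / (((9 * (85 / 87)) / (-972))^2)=-3637174346624 / 1445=-2517075672.40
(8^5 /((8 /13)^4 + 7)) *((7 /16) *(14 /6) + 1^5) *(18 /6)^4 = 153192978432 /204023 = 750861.32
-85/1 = -85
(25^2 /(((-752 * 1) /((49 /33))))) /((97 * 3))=-30625 /7221456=-0.00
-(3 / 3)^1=-1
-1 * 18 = -18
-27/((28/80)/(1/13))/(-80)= 27/364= 0.07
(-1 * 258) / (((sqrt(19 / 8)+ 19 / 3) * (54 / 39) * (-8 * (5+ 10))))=43 / 165-43 * sqrt(38) / 4180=0.20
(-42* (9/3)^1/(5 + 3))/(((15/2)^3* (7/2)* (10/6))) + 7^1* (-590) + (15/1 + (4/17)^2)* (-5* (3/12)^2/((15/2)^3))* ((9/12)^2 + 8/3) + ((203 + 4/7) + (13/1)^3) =-5667926075339/3277260000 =-1729.47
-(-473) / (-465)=-473 / 465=-1.02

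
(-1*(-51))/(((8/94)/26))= 31161/2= 15580.50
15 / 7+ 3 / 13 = 216 / 91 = 2.37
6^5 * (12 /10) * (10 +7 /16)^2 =20331081 /20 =1016554.05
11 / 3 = 3.67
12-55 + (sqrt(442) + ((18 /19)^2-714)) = -272953 /361 + sqrt(442) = -735.08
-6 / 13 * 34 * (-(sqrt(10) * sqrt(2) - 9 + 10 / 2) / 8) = 0.93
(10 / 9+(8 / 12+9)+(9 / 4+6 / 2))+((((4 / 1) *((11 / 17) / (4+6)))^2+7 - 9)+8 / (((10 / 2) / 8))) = 6995329 / 260100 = 26.89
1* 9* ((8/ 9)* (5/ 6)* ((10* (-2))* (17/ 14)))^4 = 133633600000000/ 141776649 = 942564.24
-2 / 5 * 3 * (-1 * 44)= 264 / 5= 52.80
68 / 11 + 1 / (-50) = 3389 / 550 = 6.16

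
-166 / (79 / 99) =-16434 / 79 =-208.03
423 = 423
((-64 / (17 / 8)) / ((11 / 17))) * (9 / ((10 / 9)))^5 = -55788550416 / 34375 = -1622939.65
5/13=0.38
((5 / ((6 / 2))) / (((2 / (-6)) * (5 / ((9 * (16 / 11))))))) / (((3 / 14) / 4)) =-2688 / 11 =-244.36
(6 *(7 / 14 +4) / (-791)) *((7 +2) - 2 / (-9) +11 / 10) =-0.35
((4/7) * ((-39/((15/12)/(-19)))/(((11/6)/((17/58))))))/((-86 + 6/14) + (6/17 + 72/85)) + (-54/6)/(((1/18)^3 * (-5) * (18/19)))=52187932548/4710035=11080.16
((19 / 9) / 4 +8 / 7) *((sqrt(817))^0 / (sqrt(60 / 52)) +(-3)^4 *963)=421 *sqrt(195) / 3780 +3648807 / 28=130316.09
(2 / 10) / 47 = 1 / 235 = 0.00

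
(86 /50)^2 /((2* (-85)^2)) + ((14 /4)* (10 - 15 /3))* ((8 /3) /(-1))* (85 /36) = -26867918827 /243843750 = -110.18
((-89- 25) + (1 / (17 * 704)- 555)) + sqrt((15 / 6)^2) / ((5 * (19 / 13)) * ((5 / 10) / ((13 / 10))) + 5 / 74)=-57564612705 / 86157632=-668.13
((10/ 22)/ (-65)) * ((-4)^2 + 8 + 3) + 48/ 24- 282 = -40067/ 143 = -280.19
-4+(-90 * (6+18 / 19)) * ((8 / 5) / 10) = -104.04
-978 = -978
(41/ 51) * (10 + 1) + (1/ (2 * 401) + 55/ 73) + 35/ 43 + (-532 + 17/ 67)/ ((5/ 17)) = -77313572138257/ 43011111630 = -1797.53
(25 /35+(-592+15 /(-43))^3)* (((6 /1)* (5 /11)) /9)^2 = -11567407253724200 /606081861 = -19085552.63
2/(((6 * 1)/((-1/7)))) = -1/21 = -0.05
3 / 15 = 1 / 5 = 0.20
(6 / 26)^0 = 1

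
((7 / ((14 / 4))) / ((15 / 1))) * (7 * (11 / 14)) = 11 / 15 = 0.73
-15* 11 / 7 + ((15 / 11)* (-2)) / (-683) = -1239435 / 52591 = -23.57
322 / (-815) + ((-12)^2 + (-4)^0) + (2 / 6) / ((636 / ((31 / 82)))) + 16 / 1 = 20479020473 / 127511640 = 160.61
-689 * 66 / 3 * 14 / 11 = -19292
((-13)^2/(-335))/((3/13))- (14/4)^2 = -58033/4020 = -14.44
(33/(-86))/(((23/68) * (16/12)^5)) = -136323/506368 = -0.27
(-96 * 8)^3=-452984832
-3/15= -0.20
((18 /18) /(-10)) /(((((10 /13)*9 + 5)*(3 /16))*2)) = -52 /2325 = -0.02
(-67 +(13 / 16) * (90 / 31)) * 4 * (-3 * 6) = 144279 / 31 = 4654.16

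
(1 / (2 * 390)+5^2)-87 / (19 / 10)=-308081 / 14820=-20.79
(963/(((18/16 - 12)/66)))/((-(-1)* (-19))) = 169488/551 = 307.60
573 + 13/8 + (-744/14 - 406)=115.48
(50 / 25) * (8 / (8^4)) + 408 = 104449 / 256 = 408.00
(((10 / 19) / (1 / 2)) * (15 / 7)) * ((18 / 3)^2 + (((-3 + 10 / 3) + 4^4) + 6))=672.93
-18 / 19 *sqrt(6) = -18 *sqrt(6) / 19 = -2.32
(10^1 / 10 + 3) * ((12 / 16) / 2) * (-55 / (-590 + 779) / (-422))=55 / 53172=0.00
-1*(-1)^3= 1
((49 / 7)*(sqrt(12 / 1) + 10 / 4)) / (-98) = -sqrt(3) / 7-5 / 28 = -0.43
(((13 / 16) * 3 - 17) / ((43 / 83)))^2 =373996921 / 473344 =790.12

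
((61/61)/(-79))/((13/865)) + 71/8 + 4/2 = 82429/8216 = 10.03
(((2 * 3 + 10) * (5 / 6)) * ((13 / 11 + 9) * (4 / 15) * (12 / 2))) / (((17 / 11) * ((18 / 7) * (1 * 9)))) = 25088 / 4131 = 6.07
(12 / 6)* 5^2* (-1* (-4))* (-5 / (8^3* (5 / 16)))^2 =25 / 128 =0.20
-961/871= -1.10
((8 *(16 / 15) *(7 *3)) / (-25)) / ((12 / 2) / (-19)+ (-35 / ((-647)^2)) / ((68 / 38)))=242297586944 / 10676108875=22.70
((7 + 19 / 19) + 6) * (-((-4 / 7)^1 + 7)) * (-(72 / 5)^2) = 93312 / 5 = 18662.40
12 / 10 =6 / 5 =1.20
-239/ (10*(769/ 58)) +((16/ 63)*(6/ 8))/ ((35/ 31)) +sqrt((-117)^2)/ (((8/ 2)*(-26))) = -12474943/ 4521720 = -2.76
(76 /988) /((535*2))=1 /13910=0.00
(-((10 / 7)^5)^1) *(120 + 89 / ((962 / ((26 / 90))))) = -3996890000 / 5596731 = -714.15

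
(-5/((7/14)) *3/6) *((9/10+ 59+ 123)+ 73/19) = -35481/38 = -933.71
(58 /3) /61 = 58 /183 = 0.32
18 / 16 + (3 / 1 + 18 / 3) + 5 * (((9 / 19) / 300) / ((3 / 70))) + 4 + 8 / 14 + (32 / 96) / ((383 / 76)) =18272981 / 1222536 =14.95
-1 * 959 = -959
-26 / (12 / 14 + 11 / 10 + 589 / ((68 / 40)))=-30940 / 414629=-0.07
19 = 19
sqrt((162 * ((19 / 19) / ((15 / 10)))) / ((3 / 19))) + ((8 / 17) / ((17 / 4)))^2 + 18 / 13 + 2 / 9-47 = -443460223 / 9771957 + 6 * sqrt(19) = -19.23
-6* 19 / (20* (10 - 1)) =-19 / 30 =-0.63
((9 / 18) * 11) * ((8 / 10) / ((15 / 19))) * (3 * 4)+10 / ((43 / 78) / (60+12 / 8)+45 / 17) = 191267881 / 2707450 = 70.65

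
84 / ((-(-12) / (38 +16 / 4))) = 294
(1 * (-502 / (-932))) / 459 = 251 / 213894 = 0.00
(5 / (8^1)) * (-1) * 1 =-5 / 8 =-0.62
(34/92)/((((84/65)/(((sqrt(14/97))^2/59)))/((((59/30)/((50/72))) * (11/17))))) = 143/111550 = 0.00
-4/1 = -4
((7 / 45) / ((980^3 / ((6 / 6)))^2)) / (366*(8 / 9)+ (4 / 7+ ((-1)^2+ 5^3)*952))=1 / 684946706911837440000000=0.00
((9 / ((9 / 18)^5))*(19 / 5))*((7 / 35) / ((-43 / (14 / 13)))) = -76608 / 13975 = -5.48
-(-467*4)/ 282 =934/ 141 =6.62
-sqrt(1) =-1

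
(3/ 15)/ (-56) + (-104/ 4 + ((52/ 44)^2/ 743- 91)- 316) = -10899882303/ 25172840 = -433.00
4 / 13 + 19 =251 / 13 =19.31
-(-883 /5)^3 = 688465387 /125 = 5507723.10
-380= -380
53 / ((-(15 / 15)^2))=-53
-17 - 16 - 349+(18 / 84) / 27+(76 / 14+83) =-36989 / 126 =-293.56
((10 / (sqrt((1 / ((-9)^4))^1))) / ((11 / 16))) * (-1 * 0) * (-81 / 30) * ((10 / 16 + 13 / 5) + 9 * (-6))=0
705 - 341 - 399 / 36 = 352.92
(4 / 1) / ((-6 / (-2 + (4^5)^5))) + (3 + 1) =-2251799813685232 / 3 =-750599937895077.33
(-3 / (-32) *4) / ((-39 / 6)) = -3 / 52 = -0.06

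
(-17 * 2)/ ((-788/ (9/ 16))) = 153/ 6304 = 0.02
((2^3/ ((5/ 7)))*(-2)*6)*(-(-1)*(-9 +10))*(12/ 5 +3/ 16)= -8694/ 25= -347.76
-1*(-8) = 8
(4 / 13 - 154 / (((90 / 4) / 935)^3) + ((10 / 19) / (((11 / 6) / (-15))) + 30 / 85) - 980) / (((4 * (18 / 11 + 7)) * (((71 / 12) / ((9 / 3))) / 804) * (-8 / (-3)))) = -12466873374139753 / 254900295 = -48908822.86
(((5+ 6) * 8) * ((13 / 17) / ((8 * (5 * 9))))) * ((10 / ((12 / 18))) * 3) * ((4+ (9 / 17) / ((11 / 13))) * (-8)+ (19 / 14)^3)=-230176011 / 793016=-290.25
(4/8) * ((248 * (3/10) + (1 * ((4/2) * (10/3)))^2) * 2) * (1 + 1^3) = 10696/45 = 237.69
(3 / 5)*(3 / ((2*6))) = 3 / 20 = 0.15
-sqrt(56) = -2 *sqrt(14) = -7.48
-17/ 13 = -1.31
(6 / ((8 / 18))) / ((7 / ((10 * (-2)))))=-270 / 7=-38.57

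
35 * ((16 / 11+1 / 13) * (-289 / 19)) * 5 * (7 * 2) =-155062950 / 2717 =-57071.38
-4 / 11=-0.36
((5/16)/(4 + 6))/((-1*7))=-1/224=-0.00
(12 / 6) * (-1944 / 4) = -972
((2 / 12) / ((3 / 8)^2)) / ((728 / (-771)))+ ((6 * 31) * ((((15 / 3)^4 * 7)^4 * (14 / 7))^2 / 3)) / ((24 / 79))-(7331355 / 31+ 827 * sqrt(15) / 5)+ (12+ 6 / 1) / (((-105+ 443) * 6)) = 72328745543273678049445152126600147671 / 660114-827 * sqrt(15) / 5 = 109570082657349606355031300000000.00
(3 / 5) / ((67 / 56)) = 0.50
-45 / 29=-1.55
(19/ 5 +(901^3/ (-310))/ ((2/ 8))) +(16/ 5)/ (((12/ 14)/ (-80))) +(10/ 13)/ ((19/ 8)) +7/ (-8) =-8672137544729/ 918840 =-9438136.72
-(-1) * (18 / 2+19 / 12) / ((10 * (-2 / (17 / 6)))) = -2159 / 1440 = -1.50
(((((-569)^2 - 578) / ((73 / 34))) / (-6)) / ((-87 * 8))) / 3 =5494111 / 457272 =12.01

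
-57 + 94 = 37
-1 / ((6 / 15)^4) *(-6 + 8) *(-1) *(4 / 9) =625 / 18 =34.72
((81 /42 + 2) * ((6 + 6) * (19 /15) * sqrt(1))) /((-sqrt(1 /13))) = -418 * sqrt(13) /7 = -215.30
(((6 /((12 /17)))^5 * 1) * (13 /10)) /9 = 18458141 /2880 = 6409.08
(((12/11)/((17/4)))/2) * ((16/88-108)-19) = -33480/2057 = -16.28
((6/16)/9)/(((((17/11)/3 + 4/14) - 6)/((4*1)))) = -77/2402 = -0.03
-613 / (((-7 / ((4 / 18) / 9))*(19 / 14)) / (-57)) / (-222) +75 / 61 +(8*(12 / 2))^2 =2305.64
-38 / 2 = -19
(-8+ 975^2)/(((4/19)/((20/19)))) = 4753085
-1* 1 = -1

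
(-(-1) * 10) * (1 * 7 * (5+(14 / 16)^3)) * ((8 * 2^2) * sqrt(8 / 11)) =101605 * sqrt(22) / 44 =10831.13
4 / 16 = 1 / 4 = 0.25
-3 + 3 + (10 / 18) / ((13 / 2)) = 10 / 117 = 0.09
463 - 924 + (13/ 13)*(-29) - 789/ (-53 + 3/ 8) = -199978/ 421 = -475.01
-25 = -25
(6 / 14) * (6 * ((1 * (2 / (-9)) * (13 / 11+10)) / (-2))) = 246 / 77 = 3.19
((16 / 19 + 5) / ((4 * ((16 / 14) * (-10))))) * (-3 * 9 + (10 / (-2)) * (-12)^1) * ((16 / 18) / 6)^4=-11396 / 5609655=-0.00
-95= -95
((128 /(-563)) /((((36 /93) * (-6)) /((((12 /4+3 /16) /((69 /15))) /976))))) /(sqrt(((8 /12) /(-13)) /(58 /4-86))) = 34255 * sqrt(33) /75829344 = 0.00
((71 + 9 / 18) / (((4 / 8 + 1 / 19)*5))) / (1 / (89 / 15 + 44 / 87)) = 7610317 / 45675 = 166.62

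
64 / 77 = 0.83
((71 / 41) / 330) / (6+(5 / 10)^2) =142 / 169125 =0.00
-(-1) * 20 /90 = 2 /9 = 0.22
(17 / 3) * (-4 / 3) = -68 / 9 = -7.56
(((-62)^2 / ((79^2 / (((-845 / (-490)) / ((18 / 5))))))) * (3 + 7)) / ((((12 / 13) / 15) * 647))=263914625 / 3561451614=0.07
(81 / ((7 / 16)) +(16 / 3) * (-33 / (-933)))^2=1465068160000 / 42653961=34347.76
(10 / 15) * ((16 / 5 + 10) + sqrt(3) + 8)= 2 * sqrt(3) / 3 + 212 / 15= 15.29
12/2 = 6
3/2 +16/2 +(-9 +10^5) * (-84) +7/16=-134387745/16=-8399234.06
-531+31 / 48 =-25457 / 48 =-530.35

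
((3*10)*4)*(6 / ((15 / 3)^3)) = 144 / 25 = 5.76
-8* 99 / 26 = -30.46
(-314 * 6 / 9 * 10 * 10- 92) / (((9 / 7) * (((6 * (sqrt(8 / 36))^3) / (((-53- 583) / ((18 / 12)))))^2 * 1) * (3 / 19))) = -47130008744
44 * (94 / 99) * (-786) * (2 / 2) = -98512 / 3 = -32837.33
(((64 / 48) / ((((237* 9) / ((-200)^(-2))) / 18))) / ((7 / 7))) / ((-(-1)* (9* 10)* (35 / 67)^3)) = 300763 / 13717856250000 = 0.00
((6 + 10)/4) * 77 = 308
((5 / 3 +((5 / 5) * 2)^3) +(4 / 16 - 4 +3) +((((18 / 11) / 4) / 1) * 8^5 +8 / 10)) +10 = 8860373 / 660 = 13424.81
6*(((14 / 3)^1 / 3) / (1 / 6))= 56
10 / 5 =2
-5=-5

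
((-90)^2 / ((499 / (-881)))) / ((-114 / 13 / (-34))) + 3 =-525664257 / 9481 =-55443.97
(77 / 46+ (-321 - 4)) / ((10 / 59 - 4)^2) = -51772913 / 2349496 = -22.04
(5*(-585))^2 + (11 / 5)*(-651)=42770964 / 5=8554192.80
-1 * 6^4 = -1296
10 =10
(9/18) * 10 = 5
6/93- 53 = -52.94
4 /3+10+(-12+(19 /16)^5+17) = 58808521 /3145728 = 18.69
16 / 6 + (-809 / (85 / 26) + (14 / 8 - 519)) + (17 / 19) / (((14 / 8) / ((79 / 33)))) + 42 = -357554543 / 497420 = -718.82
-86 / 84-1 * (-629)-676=-2017 / 42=-48.02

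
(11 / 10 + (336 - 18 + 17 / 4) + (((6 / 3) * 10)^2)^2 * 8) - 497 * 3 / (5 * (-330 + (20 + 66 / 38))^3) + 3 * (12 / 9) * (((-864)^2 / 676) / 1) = 872484625249243961343 / 679113513340340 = 1284740.49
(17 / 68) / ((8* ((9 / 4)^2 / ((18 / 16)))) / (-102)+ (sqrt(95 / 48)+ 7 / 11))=-118932 / 3187223+ 34969* sqrt(285) / 3187223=0.15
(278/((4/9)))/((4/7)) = 8757/8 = 1094.62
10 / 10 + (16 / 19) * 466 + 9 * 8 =8843 / 19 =465.42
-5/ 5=-1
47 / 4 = 11.75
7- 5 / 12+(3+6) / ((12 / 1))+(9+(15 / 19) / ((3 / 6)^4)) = 1651 / 57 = 28.96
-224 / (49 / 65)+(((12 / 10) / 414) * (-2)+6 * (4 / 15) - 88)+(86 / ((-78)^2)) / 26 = -4884029533 / 12733812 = -383.55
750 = 750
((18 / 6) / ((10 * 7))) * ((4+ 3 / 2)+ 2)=9 / 28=0.32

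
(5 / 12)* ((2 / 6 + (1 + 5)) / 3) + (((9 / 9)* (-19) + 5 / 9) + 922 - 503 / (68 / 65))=388889 / 918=423.63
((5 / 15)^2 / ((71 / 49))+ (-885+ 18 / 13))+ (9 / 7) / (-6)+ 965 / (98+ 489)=-60218872265 / 68266926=-882.11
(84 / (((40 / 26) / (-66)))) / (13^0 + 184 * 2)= -2002 / 205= -9.77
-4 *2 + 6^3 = 208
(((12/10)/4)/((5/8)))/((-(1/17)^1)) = -204/25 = -8.16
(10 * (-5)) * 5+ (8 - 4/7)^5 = 376002282/16807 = 22371.77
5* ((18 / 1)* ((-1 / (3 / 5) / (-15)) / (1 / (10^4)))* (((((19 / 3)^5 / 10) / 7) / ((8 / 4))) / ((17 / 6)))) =24760990000 / 9639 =2568833.90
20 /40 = 1 /2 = 0.50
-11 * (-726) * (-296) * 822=-1943089632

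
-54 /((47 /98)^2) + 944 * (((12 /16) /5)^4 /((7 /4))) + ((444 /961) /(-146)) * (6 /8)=-635959038851667 /2711939597500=-234.50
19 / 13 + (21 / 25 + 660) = 215248 / 325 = 662.30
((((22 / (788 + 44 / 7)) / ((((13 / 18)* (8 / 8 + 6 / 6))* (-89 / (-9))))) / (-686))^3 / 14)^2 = 500341152077816841 / 192256687233030441914208363593502083717388058624000000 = 0.00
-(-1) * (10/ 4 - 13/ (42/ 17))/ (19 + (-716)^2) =-58/ 10766175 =-0.00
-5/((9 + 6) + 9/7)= -35/114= -0.31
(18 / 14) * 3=27 / 7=3.86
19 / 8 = 2.38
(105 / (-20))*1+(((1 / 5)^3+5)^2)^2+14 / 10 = 610507431879 / 976562500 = 625.16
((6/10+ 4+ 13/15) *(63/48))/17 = 0.42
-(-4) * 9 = 36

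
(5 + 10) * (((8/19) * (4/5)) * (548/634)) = 26304/6023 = 4.37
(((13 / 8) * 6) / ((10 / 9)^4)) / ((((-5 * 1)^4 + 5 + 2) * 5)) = 0.00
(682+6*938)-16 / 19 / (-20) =6310.04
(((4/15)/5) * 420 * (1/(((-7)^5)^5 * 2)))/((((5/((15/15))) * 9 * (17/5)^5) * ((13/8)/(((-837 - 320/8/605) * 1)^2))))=-82069209800000/465965936483257495254888848959029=-0.00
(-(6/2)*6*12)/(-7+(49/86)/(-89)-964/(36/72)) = 1653264/14810539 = 0.11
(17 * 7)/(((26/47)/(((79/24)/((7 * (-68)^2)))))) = 3713/169728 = 0.02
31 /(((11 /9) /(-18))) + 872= 4570 /11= 415.45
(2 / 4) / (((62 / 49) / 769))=37681 / 124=303.88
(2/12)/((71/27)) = 9/142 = 0.06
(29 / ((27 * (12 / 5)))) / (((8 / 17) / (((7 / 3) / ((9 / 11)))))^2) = 248454745 / 15116544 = 16.44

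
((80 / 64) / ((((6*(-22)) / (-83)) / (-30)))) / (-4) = 2075 / 352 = 5.89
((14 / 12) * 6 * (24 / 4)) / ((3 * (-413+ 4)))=-0.03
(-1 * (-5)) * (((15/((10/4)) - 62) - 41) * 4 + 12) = -1880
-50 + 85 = 35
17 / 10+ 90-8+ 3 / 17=14259 / 170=83.88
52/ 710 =26/ 355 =0.07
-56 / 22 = -28 / 11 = -2.55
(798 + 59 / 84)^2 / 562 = 1135.10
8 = 8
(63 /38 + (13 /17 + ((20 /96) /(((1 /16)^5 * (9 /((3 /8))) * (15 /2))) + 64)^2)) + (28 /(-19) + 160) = 768799010653 /470934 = 1632498.42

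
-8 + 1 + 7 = 0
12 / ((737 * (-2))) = -6 / 737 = -0.01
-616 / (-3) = 616 / 3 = 205.33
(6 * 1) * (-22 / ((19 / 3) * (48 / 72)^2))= -46.89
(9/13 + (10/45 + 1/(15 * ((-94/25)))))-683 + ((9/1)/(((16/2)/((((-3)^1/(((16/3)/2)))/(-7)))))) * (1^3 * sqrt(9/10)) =-7501771/10998 + 243 * sqrt(10)/4480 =-681.93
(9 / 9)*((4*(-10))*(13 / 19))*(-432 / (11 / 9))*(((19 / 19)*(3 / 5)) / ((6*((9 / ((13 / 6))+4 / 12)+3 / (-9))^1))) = 48672 / 209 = 232.88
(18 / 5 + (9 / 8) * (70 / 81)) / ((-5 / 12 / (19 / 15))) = -15637 / 1125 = -13.90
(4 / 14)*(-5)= -10 / 7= -1.43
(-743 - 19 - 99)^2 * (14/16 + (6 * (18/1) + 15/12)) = 653103801/8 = 81637975.12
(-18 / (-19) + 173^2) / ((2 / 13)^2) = 96105061 / 76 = 1264540.28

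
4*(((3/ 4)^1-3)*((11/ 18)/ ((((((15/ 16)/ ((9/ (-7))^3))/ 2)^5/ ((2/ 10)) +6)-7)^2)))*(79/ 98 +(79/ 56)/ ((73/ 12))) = -16506316107746679264423875350723155915177984/ 2906329435824713227771388045905975291671577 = -5.68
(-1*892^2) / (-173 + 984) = -795664 / 811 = -981.09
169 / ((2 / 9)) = 1521 / 2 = 760.50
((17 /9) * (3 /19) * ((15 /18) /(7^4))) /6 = 85 /4926852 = 0.00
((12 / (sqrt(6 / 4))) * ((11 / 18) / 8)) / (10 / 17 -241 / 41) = -7667 * sqrt(6) / 132732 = -0.14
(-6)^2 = 36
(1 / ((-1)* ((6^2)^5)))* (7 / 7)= -1 / 60466176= -0.00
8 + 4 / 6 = 26 / 3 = 8.67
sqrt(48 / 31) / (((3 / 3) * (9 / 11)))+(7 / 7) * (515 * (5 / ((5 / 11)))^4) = 44 * sqrt(93) / 279+7540115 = 7540116.52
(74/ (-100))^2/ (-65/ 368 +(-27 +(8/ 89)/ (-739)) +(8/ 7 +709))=0.00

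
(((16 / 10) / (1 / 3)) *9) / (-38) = -1.14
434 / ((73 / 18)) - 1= 106.01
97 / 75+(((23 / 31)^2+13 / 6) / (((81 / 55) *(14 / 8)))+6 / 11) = 1300520329 / 449531775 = 2.89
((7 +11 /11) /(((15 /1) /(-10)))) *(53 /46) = -424 /69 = -6.14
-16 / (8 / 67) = -134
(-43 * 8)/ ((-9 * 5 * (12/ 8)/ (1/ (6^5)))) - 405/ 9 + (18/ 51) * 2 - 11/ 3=-53493289/ 1115370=-47.96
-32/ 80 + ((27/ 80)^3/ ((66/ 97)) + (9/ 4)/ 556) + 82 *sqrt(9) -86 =249979879563/ 1565696000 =159.66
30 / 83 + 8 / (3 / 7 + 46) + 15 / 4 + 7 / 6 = 5.45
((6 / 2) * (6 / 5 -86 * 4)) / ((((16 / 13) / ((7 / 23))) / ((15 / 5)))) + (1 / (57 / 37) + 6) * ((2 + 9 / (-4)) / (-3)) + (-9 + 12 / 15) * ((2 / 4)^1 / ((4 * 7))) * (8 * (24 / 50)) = -21004074313 / 27531000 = -762.92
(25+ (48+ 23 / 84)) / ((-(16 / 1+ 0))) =-6155 / 1344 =-4.58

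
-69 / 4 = -17.25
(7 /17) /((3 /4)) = 28 /51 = 0.55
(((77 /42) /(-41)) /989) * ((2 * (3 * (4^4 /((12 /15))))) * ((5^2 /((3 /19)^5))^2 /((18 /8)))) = -53953383068648800000 /21549401109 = -2503706845.30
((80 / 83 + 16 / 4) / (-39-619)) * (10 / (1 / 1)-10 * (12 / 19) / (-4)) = -45320 / 518833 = -0.09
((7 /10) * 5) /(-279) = -7 /558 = -0.01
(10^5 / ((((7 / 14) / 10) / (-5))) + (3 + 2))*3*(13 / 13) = -29999985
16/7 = 2.29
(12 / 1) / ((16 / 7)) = 21 / 4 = 5.25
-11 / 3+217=640 / 3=213.33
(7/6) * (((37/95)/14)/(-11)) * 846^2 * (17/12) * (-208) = 650267748/1045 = 622265.79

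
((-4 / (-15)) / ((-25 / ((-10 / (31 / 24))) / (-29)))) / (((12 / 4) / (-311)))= 577216 / 2325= 248.26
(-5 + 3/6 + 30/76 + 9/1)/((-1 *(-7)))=0.70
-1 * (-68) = 68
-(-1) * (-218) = -218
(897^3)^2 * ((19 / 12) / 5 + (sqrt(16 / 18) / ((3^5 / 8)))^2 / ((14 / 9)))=1874211645436915946759 / 11340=165274395541174245.75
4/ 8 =1/ 2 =0.50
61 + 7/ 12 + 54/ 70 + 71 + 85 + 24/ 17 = 1569133/ 7140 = 219.77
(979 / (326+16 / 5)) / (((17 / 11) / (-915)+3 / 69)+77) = 1133168025 / 29356062694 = 0.04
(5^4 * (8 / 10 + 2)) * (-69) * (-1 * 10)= 1207500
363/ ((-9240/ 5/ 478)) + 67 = -26.89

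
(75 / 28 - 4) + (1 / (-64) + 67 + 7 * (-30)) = -64663 / 448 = -144.34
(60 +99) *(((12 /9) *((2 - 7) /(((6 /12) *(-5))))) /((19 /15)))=6360 /19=334.74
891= 891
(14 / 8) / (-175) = -1 / 100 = -0.01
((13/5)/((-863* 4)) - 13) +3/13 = -2865329/224380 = -12.77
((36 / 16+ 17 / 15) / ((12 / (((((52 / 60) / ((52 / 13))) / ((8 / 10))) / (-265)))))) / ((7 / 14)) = -2639 / 4579200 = -0.00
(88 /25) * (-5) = -88 /5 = -17.60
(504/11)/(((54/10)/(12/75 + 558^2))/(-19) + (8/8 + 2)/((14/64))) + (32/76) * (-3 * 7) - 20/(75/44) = -255710847450008/14837123964795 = -17.23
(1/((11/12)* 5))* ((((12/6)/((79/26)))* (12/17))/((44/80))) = 29952/162503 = 0.18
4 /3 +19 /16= 121 /48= 2.52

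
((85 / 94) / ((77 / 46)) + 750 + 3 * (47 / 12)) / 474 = 11034913 / 6861624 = 1.61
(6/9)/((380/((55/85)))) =11/9690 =0.00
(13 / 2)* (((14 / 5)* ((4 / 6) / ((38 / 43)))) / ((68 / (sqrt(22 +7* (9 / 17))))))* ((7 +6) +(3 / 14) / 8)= 815581* sqrt(7429) / 5271360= 13.34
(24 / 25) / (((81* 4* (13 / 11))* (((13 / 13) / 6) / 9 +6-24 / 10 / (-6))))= 44 / 112645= 0.00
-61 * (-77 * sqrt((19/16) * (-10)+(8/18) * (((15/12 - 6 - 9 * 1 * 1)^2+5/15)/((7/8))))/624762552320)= 671 * sqrt(5355042)/22491451883520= 0.00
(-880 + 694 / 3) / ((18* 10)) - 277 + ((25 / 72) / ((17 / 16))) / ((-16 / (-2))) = -2575567 / 9180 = -280.56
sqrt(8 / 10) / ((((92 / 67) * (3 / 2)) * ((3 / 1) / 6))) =134 * sqrt(5) / 345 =0.87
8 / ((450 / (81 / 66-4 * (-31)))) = 1102 / 495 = 2.23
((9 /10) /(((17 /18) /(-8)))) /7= -648 /595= -1.09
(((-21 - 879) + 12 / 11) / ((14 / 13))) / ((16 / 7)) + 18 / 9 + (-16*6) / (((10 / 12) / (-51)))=303161 / 55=5512.02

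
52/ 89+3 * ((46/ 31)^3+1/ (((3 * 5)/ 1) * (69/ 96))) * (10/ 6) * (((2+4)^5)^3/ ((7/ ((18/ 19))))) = 8670812899705717802276/ 8110629541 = 1069067802428.15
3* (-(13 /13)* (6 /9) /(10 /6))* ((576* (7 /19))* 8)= -193536 /95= -2037.22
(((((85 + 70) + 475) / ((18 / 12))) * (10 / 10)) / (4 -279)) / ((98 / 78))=-468 / 385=-1.22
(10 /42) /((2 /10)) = 25 /21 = 1.19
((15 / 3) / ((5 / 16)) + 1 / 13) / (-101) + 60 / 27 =24379 / 11817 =2.06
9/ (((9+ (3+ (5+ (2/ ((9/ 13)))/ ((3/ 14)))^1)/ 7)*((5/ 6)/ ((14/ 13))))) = 142884/ 148265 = 0.96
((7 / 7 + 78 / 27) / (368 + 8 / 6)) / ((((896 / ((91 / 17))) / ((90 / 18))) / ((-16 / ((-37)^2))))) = -2275 / 618875616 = -0.00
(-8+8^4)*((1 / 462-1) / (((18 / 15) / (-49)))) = 16489970 / 99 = 166565.35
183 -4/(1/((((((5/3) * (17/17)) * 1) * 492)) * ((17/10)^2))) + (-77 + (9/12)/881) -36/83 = -13708563147/1462460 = -9373.63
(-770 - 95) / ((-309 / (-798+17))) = -675565 / 309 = -2186.29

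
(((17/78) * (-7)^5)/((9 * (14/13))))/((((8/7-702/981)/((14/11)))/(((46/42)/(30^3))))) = -716297533/15685164000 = -0.05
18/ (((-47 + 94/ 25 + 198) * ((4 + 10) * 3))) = 75/ 27083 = 0.00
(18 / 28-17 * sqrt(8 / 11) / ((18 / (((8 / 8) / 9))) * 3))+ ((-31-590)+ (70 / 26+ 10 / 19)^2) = -521014815 / 854126-17 * sqrt(22) / 2673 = -610.03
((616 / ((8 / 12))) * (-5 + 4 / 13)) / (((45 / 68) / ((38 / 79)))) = -48548192 / 15405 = -3151.46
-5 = -5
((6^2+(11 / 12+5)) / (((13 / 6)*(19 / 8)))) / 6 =1006 / 741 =1.36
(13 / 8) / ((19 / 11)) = 143 / 152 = 0.94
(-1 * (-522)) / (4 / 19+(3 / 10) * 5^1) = 19836 / 65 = 305.17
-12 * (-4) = 48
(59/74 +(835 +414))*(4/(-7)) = -184970/259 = -714.17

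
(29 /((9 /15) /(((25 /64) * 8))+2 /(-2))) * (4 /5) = -2900 /101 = -28.71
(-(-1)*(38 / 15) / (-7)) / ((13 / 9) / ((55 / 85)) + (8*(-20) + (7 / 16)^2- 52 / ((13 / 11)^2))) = 4173312 / 2246421275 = 0.00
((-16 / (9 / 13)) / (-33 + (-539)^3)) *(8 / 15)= 416 / 5284941255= 0.00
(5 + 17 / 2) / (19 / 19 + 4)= 27 / 10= 2.70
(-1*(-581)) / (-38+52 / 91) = -4067 / 262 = -15.52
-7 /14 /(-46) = 0.01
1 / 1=1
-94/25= -3.76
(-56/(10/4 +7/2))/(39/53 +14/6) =-371/122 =-3.04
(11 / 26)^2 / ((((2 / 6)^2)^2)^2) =793881 / 676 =1174.38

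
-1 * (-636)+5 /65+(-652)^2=5534621 /13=425740.08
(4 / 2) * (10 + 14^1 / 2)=34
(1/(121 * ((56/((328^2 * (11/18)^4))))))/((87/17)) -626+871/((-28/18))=-4736825402/3995649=-1185.50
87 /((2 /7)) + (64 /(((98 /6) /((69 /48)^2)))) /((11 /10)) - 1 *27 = 153540 /539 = 284.86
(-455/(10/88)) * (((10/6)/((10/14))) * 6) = -56056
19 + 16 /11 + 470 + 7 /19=102582 /209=490.82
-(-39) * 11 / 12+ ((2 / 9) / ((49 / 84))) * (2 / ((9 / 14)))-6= 3341 / 108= 30.94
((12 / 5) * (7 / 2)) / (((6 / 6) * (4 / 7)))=147 / 10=14.70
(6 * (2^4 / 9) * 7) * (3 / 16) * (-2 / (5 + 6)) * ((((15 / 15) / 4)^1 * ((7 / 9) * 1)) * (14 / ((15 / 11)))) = -686 / 135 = -5.08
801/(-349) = -801/349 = -2.30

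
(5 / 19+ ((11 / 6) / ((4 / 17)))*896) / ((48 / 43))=17111893 / 2736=6254.35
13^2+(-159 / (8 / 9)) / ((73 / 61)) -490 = -274755 / 584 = -470.47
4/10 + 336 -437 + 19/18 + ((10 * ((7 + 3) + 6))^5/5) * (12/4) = 62914559900.46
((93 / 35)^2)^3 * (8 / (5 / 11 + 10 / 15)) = 170805408430536 / 68015828125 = 2511.26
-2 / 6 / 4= -1 / 12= -0.08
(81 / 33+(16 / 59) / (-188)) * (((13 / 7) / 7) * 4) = 3891004 / 1494647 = 2.60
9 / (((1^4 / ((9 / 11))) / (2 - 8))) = -486 / 11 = -44.18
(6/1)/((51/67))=134/17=7.88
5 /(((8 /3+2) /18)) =135 /7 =19.29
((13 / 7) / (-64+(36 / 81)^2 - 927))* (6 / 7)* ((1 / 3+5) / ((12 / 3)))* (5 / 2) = -4212 / 786499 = -0.01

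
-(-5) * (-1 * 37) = -185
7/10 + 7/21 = 31/30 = 1.03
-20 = -20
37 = 37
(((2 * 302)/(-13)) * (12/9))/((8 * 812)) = -151/15834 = -0.01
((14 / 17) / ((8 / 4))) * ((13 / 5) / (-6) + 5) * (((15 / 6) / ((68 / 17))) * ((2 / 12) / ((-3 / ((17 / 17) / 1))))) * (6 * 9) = -959 / 272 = -3.53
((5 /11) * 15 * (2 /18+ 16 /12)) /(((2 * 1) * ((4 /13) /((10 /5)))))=4225 /132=32.01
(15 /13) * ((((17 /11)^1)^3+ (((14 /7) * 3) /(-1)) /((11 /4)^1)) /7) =4305 /17303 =0.25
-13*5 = -65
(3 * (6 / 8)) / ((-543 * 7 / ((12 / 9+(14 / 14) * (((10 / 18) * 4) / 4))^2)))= -289 / 136836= -0.00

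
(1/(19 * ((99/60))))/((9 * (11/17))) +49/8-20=-13.87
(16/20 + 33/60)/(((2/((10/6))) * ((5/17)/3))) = 459/40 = 11.48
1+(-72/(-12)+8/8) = 8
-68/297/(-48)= 0.00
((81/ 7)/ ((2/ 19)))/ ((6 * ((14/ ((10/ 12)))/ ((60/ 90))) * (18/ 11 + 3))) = 1045/ 6664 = 0.16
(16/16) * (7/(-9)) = -7/9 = -0.78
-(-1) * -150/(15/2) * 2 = -40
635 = 635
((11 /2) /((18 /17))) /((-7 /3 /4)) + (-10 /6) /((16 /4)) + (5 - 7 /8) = -291 /56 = -5.20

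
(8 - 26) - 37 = -55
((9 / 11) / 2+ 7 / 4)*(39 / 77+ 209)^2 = 6180733820 / 65219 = 94768.91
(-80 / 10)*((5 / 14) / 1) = -20 / 7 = -2.86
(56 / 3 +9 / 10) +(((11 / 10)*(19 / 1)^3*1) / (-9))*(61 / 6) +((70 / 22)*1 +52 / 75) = -8499.50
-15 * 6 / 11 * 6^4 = -116640 / 11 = -10603.64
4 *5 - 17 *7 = -99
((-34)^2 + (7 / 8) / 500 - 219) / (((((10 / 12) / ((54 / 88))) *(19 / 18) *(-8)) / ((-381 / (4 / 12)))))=3123015588729 / 33440000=93391.61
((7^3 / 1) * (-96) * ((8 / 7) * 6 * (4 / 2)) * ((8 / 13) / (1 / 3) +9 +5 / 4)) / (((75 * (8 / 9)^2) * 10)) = -14979006 / 1625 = -9217.85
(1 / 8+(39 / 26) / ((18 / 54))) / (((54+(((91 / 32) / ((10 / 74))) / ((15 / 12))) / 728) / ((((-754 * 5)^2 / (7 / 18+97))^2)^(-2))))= 349405219620997 / 1851358445794171188128093674536000000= 0.00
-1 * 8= -8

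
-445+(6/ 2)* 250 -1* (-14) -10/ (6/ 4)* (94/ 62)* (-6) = 11769/ 31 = 379.65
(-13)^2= 169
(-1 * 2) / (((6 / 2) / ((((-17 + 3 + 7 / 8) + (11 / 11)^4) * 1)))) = 97 / 12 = 8.08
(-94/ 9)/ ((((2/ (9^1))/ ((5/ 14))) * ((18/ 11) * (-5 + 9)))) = -2585/ 1008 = -2.56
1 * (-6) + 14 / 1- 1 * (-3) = 11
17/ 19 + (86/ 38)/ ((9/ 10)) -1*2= 241/ 171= 1.41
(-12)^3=-1728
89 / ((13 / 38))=3382 / 13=260.15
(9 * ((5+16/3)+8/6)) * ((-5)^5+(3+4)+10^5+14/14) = 10172715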